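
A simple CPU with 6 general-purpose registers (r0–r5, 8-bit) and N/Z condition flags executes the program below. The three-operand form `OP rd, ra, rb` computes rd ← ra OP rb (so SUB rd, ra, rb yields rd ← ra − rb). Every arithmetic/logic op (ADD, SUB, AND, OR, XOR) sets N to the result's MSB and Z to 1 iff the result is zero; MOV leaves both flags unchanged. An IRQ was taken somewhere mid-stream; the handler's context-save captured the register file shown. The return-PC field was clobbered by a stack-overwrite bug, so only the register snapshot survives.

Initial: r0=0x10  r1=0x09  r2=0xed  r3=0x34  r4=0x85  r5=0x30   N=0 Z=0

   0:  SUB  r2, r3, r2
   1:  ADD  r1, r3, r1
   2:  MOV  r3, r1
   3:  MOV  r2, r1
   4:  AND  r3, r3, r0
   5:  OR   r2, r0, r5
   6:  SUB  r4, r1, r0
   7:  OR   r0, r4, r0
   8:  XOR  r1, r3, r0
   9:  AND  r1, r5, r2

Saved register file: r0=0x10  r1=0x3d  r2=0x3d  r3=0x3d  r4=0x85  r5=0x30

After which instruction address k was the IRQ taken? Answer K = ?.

K = 3

after  0: r0=0x10 r1=0x09 r2=0x47 r3=0x34 r4=0x85 r5=0x30  N=0 Z=0
after  1: r0=0x10 r1=0x3d r2=0x47 r3=0x34 r4=0x85 r5=0x30  N=0 Z=0
after  2: r0=0x10 r1=0x3d r2=0x47 r3=0x3d r4=0x85 r5=0x30  N=0 Z=0
after  3: r0=0x10 r1=0x3d r2=0x3d r3=0x3d r4=0x85 r5=0x30  N=0 Z=0
-- IRQ taken; context saved, return-PC = 4 --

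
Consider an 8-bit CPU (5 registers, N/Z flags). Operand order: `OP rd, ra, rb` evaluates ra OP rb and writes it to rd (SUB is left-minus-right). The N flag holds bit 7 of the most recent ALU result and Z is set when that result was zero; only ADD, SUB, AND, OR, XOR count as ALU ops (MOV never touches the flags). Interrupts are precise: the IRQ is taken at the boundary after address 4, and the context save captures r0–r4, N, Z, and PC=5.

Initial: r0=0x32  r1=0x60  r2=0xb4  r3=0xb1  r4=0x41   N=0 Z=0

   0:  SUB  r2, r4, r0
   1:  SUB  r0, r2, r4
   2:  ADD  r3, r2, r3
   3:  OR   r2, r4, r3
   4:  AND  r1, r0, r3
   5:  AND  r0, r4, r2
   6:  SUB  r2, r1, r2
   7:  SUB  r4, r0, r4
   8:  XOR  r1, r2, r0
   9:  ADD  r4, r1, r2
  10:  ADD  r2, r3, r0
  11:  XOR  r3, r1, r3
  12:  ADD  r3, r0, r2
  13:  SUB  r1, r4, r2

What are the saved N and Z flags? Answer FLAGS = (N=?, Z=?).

FLAGS = (N=1, Z=0)

after  0: r0=0x32 r1=0x60 r2=0x0f r3=0xb1 r4=0x41  N=0 Z=0
after  1: r0=0xce r1=0x60 r2=0x0f r3=0xb1 r4=0x41  N=1 Z=0
after  2: r0=0xce r1=0x60 r2=0x0f r3=0xc0 r4=0x41  N=1 Z=0
after  3: r0=0xce r1=0x60 r2=0xc1 r3=0xc0 r4=0x41  N=1 Z=0
after  4: r0=0xce r1=0xc0 r2=0xc1 r3=0xc0 r4=0x41  N=1 Z=0
-- IRQ taken; context saved, return-PC = 5 --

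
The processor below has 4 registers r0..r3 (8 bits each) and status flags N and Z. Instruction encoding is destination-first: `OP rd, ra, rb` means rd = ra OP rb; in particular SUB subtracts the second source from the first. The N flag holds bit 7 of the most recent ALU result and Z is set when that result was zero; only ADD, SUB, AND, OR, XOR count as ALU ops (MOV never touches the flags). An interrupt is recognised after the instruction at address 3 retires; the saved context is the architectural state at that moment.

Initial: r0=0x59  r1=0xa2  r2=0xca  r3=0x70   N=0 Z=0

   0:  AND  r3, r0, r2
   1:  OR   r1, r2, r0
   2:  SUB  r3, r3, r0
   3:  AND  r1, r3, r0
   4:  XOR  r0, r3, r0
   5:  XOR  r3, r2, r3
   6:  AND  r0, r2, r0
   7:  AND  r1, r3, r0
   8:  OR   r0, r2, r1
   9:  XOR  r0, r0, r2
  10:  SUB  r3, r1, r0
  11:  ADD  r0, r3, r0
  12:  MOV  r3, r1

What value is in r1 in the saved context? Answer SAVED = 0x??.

SAVED = 0x49

after  0: r0=0x59 r1=0xa2 r2=0xca r3=0x48  N=0 Z=0
after  1: r0=0x59 r1=0xdb r2=0xca r3=0x48  N=1 Z=0
after  2: r0=0x59 r1=0xdb r2=0xca r3=0xef  N=1 Z=0
after  3: r0=0x59 r1=0x49 r2=0xca r3=0xef  N=0 Z=0
-- IRQ taken; context saved, return-PC = 4 --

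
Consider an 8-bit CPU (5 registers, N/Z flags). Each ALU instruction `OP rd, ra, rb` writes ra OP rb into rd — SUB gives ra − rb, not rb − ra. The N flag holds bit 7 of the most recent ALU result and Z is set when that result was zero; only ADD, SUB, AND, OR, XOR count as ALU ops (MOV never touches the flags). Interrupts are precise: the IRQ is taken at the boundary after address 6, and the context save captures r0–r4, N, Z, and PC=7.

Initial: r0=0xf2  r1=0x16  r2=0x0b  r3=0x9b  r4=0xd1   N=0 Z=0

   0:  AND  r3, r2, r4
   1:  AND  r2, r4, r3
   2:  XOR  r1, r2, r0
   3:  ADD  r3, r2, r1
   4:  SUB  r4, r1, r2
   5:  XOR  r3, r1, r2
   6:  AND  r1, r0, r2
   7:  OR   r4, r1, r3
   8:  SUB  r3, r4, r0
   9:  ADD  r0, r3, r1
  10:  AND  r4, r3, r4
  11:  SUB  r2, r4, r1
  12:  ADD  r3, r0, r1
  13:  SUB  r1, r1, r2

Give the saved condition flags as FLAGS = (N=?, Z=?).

after  0: r0=0xf2 r1=0x16 r2=0x0b r3=0x01 r4=0xd1  N=0 Z=0
after  1: r0=0xf2 r1=0x16 r2=0x01 r3=0x01 r4=0xd1  N=0 Z=0
after  2: r0=0xf2 r1=0xf3 r2=0x01 r3=0x01 r4=0xd1  N=1 Z=0
after  3: r0=0xf2 r1=0xf3 r2=0x01 r3=0xf4 r4=0xd1  N=1 Z=0
after  4: r0=0xf2 r1=0xf3 r2=0x01 r3=0xf4 r4=0xf2  N=1 Z=0
after  5: r0=0xf2 r1=0xf3 r2=0x01 r3=0xf2 r4=0xf2  N=1 Z=0
after  6: r0=0xf2 r1=0x00 r2=0x01 r3=0xf2 r4=0xf2  N=0 Z=1
-- IRQ taken; context saved, return-PC = 7 --

FLAGS = (N=0, Z=1)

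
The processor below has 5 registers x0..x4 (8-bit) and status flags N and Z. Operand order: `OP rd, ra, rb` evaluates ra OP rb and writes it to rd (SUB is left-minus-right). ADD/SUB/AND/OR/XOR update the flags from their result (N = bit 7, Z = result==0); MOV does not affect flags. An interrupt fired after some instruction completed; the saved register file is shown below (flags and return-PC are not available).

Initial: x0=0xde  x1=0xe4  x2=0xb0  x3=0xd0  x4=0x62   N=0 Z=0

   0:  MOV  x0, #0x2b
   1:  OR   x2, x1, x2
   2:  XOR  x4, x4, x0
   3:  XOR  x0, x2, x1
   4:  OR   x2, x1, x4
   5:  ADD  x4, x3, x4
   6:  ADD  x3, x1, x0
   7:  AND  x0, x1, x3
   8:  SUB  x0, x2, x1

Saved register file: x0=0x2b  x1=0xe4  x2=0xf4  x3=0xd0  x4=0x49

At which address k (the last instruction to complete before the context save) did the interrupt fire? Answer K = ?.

K = 2

after  0: x0=0x2b x1=0xe4 x2=0xb0 x3=0xd0 x4=0x62  N=0 Z=0
after  1: x0=0x2b x1=0xe4 x2=0xf4 x3=0xd0 x4=0x62  N=1 Z=0
after  2: x0=0x2b x1=0xe4 x2=0xf4 x3=0xd0 x4=0x49  N=0 Z=0
-- IRQ taken; context saved, return-PC = 3 --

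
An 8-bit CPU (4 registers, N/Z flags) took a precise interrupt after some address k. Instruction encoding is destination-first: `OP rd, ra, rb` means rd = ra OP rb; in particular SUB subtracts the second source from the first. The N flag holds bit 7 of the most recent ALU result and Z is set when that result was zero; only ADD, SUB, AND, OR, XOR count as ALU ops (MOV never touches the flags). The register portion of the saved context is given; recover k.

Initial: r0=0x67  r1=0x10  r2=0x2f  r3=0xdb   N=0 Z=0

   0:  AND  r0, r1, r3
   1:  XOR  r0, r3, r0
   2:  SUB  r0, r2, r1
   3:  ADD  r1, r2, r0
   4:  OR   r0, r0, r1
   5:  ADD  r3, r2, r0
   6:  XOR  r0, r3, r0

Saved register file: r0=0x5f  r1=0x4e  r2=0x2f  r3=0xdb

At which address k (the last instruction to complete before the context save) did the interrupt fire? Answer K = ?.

after  0: r0=0x10 r1=0x10 r2=0x2f r3=0xdb  N=0 Z=0
after  1: r0=0xcb r1=0x10 r2=0x2f r3=0xdb  N=1 Z=0
after  2: r0=0x1f r1=0x10 r2=0x2f r3=0xdb  N=0 Z=0
after  3: r0=0x1f r1=0x4e r2=0x2f r3=0xdb  N=0 Z=0
after  4: r0=0x5f r1=0x4e r2=0x2f r3=0xdb  N=0 Z=0
-- IRQ taken; context saved, return-PC = 5 --

K = 4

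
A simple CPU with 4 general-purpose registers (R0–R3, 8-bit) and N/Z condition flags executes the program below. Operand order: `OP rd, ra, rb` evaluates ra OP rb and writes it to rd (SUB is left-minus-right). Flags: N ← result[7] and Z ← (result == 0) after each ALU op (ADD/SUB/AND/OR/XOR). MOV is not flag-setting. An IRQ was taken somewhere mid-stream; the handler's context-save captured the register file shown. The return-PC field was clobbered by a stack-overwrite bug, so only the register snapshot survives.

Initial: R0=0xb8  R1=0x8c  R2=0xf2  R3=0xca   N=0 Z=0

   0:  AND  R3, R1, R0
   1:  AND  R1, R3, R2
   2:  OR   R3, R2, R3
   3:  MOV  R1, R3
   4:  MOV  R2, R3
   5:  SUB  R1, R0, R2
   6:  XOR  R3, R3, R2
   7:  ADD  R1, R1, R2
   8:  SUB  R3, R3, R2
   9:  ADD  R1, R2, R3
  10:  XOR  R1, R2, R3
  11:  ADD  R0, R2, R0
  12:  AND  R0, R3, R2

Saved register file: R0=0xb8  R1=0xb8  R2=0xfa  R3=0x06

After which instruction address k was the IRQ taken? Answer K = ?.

after  0: R0=0xb8 R1=0x8c R2=0xf2 R3=0x88  N=1 Z=0
after  1: R0=0xb8 R1=0x80 R2=0xf2 R3=0x88  N=1 Z=0
after  2: R0=0xb8 R1=0x80 R2=0xf2 R3=0xfa  N=1 Z=0
after  3: R0=0xb8 R1=0xfa R2=0xf2 R3=0xfa  N=1 Z=0
after  4: R0=0xb8 R1=0xfa R2=0xfa R3=0xfa  N=1 Z=0
after  5: R0=0xb8 R1=0xbe R2=0xfa R3=0xfa  N=1 Z=0
after  6: R0=0xb8 R1=0xbe R2=0xfa R3=0x00  N=0 Z=1
after  7: R0=0xb8 R1=0xb8 R2=0xfa R3=0x00  N=1 Z=0
after  8: R0=0xb8 R1=0xb8 R2=0xfa R3=0x06  N=0 Z=0
-- IRQ taken; context saved, return-PC = 9 --

K = 8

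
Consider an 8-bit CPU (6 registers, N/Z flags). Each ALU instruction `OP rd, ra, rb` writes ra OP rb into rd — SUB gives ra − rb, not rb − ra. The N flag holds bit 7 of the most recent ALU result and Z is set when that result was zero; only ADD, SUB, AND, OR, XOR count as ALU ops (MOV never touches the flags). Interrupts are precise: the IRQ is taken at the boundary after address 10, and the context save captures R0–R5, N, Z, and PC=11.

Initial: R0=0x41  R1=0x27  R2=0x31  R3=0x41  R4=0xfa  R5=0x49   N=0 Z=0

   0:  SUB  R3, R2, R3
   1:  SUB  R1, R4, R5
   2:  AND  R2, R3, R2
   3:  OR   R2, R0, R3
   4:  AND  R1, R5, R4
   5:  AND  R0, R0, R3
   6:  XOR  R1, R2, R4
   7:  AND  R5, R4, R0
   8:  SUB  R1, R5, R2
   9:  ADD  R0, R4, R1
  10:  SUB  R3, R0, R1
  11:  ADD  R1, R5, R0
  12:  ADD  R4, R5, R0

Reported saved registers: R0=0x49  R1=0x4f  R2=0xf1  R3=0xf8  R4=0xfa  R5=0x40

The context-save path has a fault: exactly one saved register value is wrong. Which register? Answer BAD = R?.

BAD = R3

after  0: R0=0x41 R1=0x27 R2=0x31 R3=0xf0 R4=0xfa R5=0x49  N=1 Z=0
after  1: R0=0x41 R1=0xb1 R2=0x31 R3=0xf0 R4=0xfa R5=0x49  N=1 Z=0
after  2: R0=0x41 R1=0xb1 R2=0x30 R3=0xf0 R4=0xfa R5=0x49  N=0 Z=0
after  3: R0=0x41 R1=0xb1 R2=0xf1 R3=0xf0 R4=0xfa R5=0x49  N=1 Z=0
after  4: R0=0x41 R1=0x48 R2=0xf1 R3=0xf0 R4=0xfa R5=0x49  N=0 Z=0
after  5: R0=0x40 R1=0x48 R2=0xf1 R3=0xf0 R4=0xfa R5=0x49  N=0 Z=0
after  6: R0=0x40 R1=0x0b R2=0xf1 R3=0xf0 R4=0xfa R5=0x49  N=0 Z=0
after  7: R0=0x40 R1=0x0b R2=0xf1 R3=0xf0 R4=0xfa R5=0x40  N=0 Z=0
after  8: R0=0x40 R1=0x4f R2=0xf1 R3=0xf0 R4=0xfa R5=0x40  N=0 Z=0
after  9: R0=0x49 R1=0x4f R2=0xf1 R3=0xf0 R4=0xfa R5=0x40  N=0 Z=0
after 10: R0=0x49 R1=0x4f R2=0xf1 R3=0xfa R4=0xfa R5=0x40  N=1 Z=0
-- IRQ taken; context saved, return-PC = 11 --
mismatch: R3: reported 0xf8 vs actual 0xfa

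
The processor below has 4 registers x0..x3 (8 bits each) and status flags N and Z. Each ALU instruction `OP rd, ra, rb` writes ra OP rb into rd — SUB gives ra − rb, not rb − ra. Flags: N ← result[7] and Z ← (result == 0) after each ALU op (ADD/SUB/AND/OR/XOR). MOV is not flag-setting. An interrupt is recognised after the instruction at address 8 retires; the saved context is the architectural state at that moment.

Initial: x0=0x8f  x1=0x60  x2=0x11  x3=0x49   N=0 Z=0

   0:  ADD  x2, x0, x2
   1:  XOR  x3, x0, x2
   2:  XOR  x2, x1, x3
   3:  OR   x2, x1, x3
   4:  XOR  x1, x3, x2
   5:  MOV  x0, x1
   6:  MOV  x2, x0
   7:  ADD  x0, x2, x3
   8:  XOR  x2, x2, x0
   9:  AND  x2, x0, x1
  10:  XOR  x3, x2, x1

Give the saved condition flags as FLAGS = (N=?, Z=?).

after  0: x0=0x8f x1=0x60 x2=0xa0 x3=0x49  N=1 Z=0
after  1: x0=0x8f x1=0x60 x2=0xa0 x3=0x2f  N=0 Z=0
after  2: x0=0x8f x1=0x60 x2=0x4f x3=0x2f  N=0 Z=0
after  3: x0=0x8f x1=0x60 x2=0x6f x3=0x2f  N=0 Z=0
after  4: x0=0x8f x1=0x40 x2=0x6f x3=0x2f  N=0 Z=0
after  5: x0=0x40 x1=0x40 x2=0x6f x3=0x2f  N=0 Z=0
after  6: x0=0x40 x1=0x40 x2=0x40 x3=0x2f  N=0 Z=0
after  7: x0=0x6f x1=0x40 x2=0x40 x3=0x2f  N=0 Z=0
after  8: x0=0x6f x1=0x40 x2=0x2f x3=0x2f  N=0 Z=0
-- IRQ taken; context saved, return-PC = 9 --

FLAGS = (N=0, Z=0)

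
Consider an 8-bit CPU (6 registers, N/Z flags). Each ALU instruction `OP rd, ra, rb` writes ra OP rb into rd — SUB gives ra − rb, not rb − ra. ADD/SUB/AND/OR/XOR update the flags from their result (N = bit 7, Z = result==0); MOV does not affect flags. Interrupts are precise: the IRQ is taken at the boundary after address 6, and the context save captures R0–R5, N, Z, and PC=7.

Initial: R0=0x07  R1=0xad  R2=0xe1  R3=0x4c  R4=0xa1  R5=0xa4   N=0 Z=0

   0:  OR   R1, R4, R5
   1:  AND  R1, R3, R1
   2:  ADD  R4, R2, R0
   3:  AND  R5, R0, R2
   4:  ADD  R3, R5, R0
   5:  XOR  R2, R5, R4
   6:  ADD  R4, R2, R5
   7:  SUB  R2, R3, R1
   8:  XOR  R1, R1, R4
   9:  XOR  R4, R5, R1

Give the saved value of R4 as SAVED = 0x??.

SAVED = 0xea

after  0: R0=0x07 R1=0xa5 R2=0xe1 R3=0x4c R4=0xa1 R5=0xa4  N=1 Z=0
after  1: R0=0x07 R1=0x04 R2=0xe1 R3=0x4c R4=0xa1 R5=0xa4  N=0 Z=0
after  2: R0=0x07 R1=0x04 R2=0xe1 R3=0x4c R4=0xe8 R5=0xa4  N=1 Z=0
after  3: R0=0x07 R1=0x04 R2=0xe1 R3=0x4c R4=0xe8 R5=0x01  N=0 Z=0
after  4: R0=0x07 R1=0x04 R2=0xe1 R3=0x08 R4=0xe8 R5=0x01  N=0 Z=0
after  5: R0=0x07 R1=0x04 R2=0xe9 R3=0x08 R4=0xe8 R5=0x01  N=1 Z=0
after  6: R0=0x07 R1=0x04 R2=0xe9 R3=0x08 R4=0xea R5=0x01  N=1 Z=0
-- IRQ taken; context saved, return-PC = 7 --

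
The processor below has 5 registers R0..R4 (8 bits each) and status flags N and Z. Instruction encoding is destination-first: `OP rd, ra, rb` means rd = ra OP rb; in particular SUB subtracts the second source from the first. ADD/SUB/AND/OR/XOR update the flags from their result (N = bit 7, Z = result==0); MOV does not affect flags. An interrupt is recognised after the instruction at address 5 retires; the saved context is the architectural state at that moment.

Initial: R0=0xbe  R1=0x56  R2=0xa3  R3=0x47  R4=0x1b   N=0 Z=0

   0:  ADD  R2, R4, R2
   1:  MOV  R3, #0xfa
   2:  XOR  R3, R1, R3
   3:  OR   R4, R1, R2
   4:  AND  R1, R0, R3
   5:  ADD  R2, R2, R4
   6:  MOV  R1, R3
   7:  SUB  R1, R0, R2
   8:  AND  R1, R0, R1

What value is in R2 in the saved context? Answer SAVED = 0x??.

after  0: R0=0xbe R1=0x56 R2=0xbe R3=0x47 R4=0x1b  N=1 Z=0
after  1: R0=0xbe R1=0x56 R2=0xbe R3=0xfa R4=0x1b  N=1 Z=0
after  2: R0=0xbe R1=0x56 R2=0xbe R3=0xac R4=0x1b  N=1 Z=0
after  3: R0=0xbe R1=0x56 R2=0xbe R3=0xac R4=0xfe  N=1 Z=0
after  4: R0=0xbe R1=0xac R2=0xbe R3=0xac R4=0xfe  N=1 Z=0
after  5: R0=0xbe R1=0xac R2=0xbc R3=0xac R4=0xfe  N=1 Z=0
-- IRQ taken; context saved, return-PC = 6 --

SAVED = 0xbc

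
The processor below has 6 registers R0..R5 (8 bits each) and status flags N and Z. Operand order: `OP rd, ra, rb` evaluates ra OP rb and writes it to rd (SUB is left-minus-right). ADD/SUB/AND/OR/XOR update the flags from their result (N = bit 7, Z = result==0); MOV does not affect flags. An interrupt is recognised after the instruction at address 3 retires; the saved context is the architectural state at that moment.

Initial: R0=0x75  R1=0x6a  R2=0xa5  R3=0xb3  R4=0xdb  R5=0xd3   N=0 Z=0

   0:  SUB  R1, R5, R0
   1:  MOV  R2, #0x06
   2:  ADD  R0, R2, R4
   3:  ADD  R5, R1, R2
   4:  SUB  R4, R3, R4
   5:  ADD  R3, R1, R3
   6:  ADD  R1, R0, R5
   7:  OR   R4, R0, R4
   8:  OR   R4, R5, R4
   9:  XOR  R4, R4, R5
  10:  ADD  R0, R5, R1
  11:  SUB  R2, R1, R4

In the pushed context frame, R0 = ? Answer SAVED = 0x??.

SAVED = 0xe1

after  0: R0=0x75 R1=0x5e R2=0xa5 R3=0xb3 R4=0xdb R5=0xd3  N=0 Z=0
after  1: R0=0x75 R1=0x5e R2=0x06 R3=0xb3 R4=0xdb R5=0xd3  N=0 Z=0
after  2: R0=0xe1 R1=0x5e R2=0x06 R3=0xb3 R4=0xdb R5=0xd3  N=1 Z=0
after  3: R0=0xe1 R1=0x5e R2=0x06 R3=0xb3 R4=0xdb R5=0x64  N=0 Z=0
-- IRQ taken; context saved, return-PC = 4 --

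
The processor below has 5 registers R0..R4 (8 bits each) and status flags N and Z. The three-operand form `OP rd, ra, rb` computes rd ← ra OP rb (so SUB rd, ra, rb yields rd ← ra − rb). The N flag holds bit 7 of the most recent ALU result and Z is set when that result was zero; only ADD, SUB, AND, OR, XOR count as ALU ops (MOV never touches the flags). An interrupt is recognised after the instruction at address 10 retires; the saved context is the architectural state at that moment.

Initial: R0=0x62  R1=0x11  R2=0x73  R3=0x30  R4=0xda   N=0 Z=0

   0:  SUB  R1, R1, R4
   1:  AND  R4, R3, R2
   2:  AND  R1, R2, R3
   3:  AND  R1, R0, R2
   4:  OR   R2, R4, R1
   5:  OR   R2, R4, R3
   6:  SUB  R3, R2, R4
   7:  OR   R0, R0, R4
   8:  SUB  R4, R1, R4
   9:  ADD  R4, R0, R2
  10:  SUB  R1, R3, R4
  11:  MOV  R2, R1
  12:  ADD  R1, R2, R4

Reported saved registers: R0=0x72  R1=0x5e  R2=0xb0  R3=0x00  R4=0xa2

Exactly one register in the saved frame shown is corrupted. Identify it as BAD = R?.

after  0: R0=0x62 R1=0x37 R2=0x73 R3=0x30 R4=0xda  N=0 Z=0
after  1: R0=0x62 R1=0x37 R2=0x73 R3=0x30 R4=0x30  N=0 Z=0
after  2: R0=0x62 R1=0x30 R2=0x73 R3=0x30 R4=0x30  N=0 Z=0
after  3: R0=0x62 R1=0x62 R2=0x73 R3=0x30 R4=0x30  N=0 Z=0
after  4: R0=0x62 R1=0x62 R2=0x72 R3=0x30 R4=0x30  N=0 Z=0
after  5: R0=0x62 R1=0x62 R2=0x30 R3=0x30 R4=0x30  N=0 Z=0
after  6: R0=0x62 R1=0x62 R2=0x30 R3=0x00 R4=0x30  N=0 Z=1
after  7: R0=0x72 R1=0x62 R2=0x30 R3=0x00 R4=0x30  N=0 Z=0
after  8: R0=0x72 R1=0x62 R2=0x30 R3=0x00 R4=0x32  N=0 Z=0
after  9: R0=0x72 R1=0x62 R2=0x30 R3=0x00 R4=0xa2  N=1 Z=0
after 10: R0=0x72 R1=0x5e R2=0x30 R3=0x00 R4=0xa2  N=0 Z=0
-- IRQ taken; context saved, return-PC = 11 --
mismatch: R2: reported 0xb0 vs actual 0x30

BAD = R2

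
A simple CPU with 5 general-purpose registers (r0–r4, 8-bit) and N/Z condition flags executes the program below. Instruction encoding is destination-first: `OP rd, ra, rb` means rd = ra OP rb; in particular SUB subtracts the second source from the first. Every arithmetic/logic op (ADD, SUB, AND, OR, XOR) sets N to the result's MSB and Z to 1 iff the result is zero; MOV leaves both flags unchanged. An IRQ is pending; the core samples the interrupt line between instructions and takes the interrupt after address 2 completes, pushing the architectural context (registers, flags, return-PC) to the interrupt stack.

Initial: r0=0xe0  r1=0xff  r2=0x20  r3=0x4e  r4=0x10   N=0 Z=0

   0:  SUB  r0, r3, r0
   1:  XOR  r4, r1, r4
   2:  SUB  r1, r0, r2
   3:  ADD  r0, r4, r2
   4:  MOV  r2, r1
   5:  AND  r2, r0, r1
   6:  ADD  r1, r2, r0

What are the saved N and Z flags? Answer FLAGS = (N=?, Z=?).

after  0: r0=0x6e r1=0xff r2=0x20 r3=0x4e r4=0x10  N=0 Z=0
after  1: r0=0x6e r1=0xff r2=0x20 r3=0x4e r4=0xef  N=1 Z=0
after  2: r0=0x6e r1=0x4e r2=0x20 r3=0x4e r4=0xef  N=0 Z=0
-- IRQ taken; context saved, return-PC = 3 --

FLAGS = (N=0, Z=0)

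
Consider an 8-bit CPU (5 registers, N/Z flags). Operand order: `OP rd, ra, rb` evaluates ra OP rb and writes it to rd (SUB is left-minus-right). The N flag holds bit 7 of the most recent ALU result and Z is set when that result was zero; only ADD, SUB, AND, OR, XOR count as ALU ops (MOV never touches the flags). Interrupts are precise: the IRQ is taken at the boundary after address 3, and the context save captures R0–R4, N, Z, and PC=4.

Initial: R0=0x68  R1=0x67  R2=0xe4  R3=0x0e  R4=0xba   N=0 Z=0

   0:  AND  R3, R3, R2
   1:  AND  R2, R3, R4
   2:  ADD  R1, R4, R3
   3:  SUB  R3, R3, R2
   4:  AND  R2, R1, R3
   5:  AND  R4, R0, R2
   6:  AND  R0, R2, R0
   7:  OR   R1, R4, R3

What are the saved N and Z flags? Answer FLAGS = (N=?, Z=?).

FLAGS = (N=0, Z=0)

after  0: R0=0x68 R1=0x67 R2=0xe4 R3=0x04 R4=0xba  N=0 Z=0
after  1: R0=0x68 R1=0x67 R2=0x00 R3=0x04 R4=0xba  N=0 Z=1
after  2: R0=0x68 R1=0xbe R2=0x00 R3=0x04 R4=0xba  N=1 Z=0
after  3: R0=0x68 R1=0xbe R2=0x00 R3=0x04 R4=0xba  N=0 Z=0
-- IRQ taken; context saved, return-PC = 4 --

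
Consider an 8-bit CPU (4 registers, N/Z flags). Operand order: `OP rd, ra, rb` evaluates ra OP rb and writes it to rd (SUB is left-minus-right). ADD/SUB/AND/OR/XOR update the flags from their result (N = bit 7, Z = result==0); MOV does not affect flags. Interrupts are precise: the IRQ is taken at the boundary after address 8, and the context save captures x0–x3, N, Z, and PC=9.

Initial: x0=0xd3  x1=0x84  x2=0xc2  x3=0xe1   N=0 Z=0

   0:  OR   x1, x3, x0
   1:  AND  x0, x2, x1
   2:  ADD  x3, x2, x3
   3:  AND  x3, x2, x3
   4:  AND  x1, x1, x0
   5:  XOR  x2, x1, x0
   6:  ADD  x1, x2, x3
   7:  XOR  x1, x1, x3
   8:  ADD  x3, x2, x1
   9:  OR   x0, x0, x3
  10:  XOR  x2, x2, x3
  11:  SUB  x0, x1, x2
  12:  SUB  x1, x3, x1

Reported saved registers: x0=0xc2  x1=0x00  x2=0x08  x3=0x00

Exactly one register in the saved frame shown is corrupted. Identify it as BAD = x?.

BAD = x2

after  0: x0=0xd3 x1=0xf3 x2=0xc2 x3=0xe1  N=1 Z=0
after  1: x0=0xc2 x1=0xf3 x2=0xc2 x3=0xe1  N=1 Z=0
after  2: x0=0xc2 x1=0xf3 x2=0xc2 x3=0xa3  N=1 Z=0
after  3: x0=0xc2 x1=0xf3 x2=0xc2 x3=0x82  N=1 Z=0
after  4: x0=0xc2 x1=0xc2 x2=0xc2 x3=0x82  N=1 Z=0
after  5: x0=0xc2 x1=0xc2 x2=0x00 x3=0x82  N=0 Z=1
after  6: x0=0xc2 x1=0x82 x2=0x00 x3=0x82  N=1 Z=0
after  7: x0=0xc2 x1=0x00 x2=0x00 x3=0x82  N=0 Z=1
after  8: x0=0xc2 x1=0x00 x2=0x00 x3=0x00  N=0 Z=1
-- IRQ taken; context saved, return-PC = 9 --
mismatch: x2: reported 0x08 vs actual 0x00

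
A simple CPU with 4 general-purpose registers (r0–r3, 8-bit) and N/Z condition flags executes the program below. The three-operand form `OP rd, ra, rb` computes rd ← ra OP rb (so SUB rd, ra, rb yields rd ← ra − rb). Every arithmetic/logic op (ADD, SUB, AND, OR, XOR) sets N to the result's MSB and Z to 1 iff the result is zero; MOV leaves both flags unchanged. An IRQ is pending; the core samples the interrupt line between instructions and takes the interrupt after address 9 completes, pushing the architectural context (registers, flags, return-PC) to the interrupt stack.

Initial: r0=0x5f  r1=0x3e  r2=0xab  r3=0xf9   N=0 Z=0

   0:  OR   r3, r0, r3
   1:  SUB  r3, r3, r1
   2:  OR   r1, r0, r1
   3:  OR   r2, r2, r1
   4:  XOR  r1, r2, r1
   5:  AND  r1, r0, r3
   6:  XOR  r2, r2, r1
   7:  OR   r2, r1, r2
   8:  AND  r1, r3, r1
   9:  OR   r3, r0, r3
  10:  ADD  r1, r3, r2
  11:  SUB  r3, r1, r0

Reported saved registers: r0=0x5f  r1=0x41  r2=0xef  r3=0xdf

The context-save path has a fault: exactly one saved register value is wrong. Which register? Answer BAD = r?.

after  0: r0=0x5f r1=0x3e r2=0xab r3=0xff  N=1 Z=0
after  1: r0=0x5f r1=0x3e r2=0xab r3=0xc1  N=1 Z=0
after  2: r0=0x5f r1=0x7f r2=0xab r3=0xc1  N=0 Z=0
after  3: r0=0x5f r1=0x7f r2=0xff r3=0xc1  N=1 Z=0
after  4: r0=0x5f r1=0x80 r2=0xff r3=0xc1  N=1 Z=0
after  5: r0=0x5f r1=0x41 r2=0xff r3=0xc1  N=0 Z=0
after  6: r0=0x5f r1=0x41 r2=0xbe r3=0xc1  N=1 Z=0
after  7: r0=0x5f r1=0x41 r2=0xff r3=0xc1  N=1 Z=0
after  8: r0=0x5f r1=0x41 r2=0xff r3=0xc1  N=0 Z=0
after  9: r0=0x5f r1=0x41 r2=0xff r3=0xdf  N=1 Z=0
-- IRQ taken; context saved, return-PC = 10 --
mismatch: r2: reported 0xef vs actual 0xff

BAD = r2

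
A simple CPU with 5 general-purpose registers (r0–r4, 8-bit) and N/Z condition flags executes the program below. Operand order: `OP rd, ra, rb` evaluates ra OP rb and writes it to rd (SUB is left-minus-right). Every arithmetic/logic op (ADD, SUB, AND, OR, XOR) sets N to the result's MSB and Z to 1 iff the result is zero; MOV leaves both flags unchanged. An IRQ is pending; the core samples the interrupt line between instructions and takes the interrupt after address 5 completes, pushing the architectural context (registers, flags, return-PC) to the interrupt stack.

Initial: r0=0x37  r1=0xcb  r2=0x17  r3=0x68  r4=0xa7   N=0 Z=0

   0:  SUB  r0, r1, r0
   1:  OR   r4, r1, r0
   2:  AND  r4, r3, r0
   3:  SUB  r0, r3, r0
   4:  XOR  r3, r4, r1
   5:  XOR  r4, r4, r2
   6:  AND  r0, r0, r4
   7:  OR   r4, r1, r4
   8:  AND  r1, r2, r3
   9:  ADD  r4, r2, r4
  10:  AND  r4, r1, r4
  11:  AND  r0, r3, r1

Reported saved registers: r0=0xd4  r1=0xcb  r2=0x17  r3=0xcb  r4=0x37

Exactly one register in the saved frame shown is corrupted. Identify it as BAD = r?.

after  0: r0=0x94 r1=0xcb r2=0x17 r3=0x68 r4=0xa7  N=1 Z=0
after  1: r0=0x94 r1=0xcb r2=0x17 r3=0x68 r4=0xdf  N=1 Z=0
after  2: r0=0x94 r1=0xcb r2=0x17 r3=0x68 r4=0x00  N=0 Z=1
after  3: r0=0xd4 r1=0xcb r2=0x17 r3=0x68 r4=0x00  N=1 Z=0
after  4: r0=0xd4 r1=0xcb r2=0x17 r3=0xcb r4=0x00  N=1 Z=0
after  5: r0=0xd4 r1=0xcb r2=0x17 r3=0xcb r4=0x17  N=0 Z=0
-- IRQ taken; context saved, return-PC = 6 --
mismatch: r4: reported 0x37 vs actual 0x17

BAD = r4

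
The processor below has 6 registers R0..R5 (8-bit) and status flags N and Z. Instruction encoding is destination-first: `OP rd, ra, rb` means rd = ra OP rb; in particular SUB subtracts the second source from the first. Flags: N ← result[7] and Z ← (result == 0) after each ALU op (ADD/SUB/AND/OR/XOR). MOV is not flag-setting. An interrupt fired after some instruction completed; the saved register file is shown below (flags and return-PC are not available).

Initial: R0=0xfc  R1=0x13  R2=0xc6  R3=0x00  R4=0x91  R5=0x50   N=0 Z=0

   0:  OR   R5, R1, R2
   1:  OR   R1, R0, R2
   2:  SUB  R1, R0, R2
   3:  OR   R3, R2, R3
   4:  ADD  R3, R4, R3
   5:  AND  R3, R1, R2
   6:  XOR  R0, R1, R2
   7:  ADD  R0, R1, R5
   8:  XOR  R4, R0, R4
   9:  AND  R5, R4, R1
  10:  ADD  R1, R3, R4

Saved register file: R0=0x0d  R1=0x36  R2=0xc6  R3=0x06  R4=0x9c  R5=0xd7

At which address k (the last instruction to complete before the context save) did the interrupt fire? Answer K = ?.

after  0: R0=0xfc R1=0x13 R2=0xc6 R3=0x00 R4=0x91 R5=0xd7  N=1 Z=0
after  1: R0=0xfc R1=0xfe R2=0xc6 R3=0x00 R4=0x91 R5=0xd7  N=1 Z=0
after  2: R0=0xfc R1=0x36 R2=0xc6 R3=0x00 R4=0x91 R5=0xd7  N=0 Z=0
after  3: R0=0xfc R1=0x36 R2=0xc6 R3=0xc6 R4=0x91 R5=0xd7  N=1 Z=0
after  4: R0=0xfc R1=0x36 R2=0xc6 R3=0x57 R4=0x91 R5=0xd7  N=0 Z=0
after  5: R0=0xfc R1=0x36 R2=0xc6 R3=0x06 R4=0x91 R5=0xd7  N=0 Z=0
after  6: R0=0xf0 R1=0x36 R2=0xc6 R3=0x06 R4=0x91 R5=0xd7  N=1 Z=0
after  7: R0=0x0d R1=0x36 R2=0xc6 R3=0x06 R4=0x91 R5=0xd7  N=0 Z=0
after  8: R0=0x0d R1=0x36 R2=0xc6 R3=0x06 R4=0x9c R5=0xd7  N=1 Z=0
-- IRQ taken; context saved, return-PC = 9 --

K = 8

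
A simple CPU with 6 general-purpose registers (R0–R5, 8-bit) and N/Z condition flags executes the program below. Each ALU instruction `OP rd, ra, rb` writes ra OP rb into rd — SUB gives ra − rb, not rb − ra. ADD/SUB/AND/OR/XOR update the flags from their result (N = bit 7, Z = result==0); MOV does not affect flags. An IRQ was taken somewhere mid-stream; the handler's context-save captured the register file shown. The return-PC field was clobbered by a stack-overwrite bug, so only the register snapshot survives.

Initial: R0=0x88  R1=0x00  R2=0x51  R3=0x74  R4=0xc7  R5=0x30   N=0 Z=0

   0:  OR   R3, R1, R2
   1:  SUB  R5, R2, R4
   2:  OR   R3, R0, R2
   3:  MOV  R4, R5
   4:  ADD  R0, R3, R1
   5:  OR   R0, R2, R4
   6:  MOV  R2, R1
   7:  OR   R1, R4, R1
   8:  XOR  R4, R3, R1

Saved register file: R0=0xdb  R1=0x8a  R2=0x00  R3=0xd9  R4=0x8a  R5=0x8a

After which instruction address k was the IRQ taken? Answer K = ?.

K = 7

after  0: R0=0x88 R1=0x00 R2=0x51 R3=0x51 R4=0xc7 R5=0x30  N=0 Z=0
after  1: R0=0x88 R1=0x00 R2=0x51 R3=0x51 R4=0xc7 R5=0x8a  N=1 Z=0
after  2: R0=0x88 R1=0x00 R2=0x51 R3=0xd9 R4=0xc7 R5=0x8a  N=1 Z=0
after  3: R0=0x88 R1=0x00 R2=0x51 R3=0xd9 R4=0x8a R5=0x8a  N=1 Z=0
after  4: R0=0xd9 R1=0x00 R2=0x51 R3=0xd9 R4=0x8a R5=0x8a  N=1 Z=0
after  5: R0=0xdb R1=0x00 R2=0x51 R3=0xd9 R4=0x8a R5=0x8a  N=1 Z=0
after  6: R0=0xdb R1=0x00 R2=0x00 R3=0xd9 R4=0x8a R5=0x8a  N=1 Z=0
after  7: R0=0xdb R1=0x8a R2=0x00 R3=0xd9 R4=0x8a R5=0x8a  N=1 Z=0
-- IRQ taken; context saved, return-PC = 8 --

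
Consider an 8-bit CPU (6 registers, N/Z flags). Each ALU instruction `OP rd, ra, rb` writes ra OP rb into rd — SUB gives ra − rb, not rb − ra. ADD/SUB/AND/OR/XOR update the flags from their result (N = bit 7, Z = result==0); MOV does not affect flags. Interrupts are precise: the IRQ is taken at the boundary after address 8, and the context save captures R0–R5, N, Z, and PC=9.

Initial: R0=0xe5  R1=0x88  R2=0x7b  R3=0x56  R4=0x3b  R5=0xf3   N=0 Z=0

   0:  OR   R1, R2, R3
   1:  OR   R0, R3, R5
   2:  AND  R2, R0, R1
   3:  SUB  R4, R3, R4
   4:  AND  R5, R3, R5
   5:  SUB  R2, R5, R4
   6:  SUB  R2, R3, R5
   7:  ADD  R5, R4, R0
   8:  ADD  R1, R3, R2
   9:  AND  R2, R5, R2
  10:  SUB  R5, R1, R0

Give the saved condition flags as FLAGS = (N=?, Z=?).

FLAGS = (N=0, Z=0)

after  0: R0=0xe5 R1=0x7f R2=0x7b R3=0x56 R4=0x3b R5=0xf3  N=0 Z=0
after  1: R0=0xf7 R1=0x7f R2=0x7b R3=0x56 R4=0x3b R5=0xf3  N=1 Z=0
after  2: R0=0xf7 R1=0x7f R2=0x77 R3=0x56 R4=0x3b R5=0xf3  N=0 Z=0
after  3: R0=0xf7 R1=0x7f R2=0x77 R3=0x56 R4=0x1b R5=0xf3  N=0 Z=0
after  4: R0=0xf7 R1=0x7f R2=0x77 R3=0x56 R4=0x1b R5=0x52  N=0 Z=0
after  5: R0=0xf7 R1=0x7f R2=0x37 R3=0x56 R4=0x1b R5=0x52  N=0 Z=0
after  6: R0=0xf7 R1=0x7f R2=0x04 R3=0x56 R4=0x1b R5=0x52  N=0 Z=0
after  7: R0=0xf7 R1=0x7f R2=0x04 R3=0x56 R4=0x1b R5=0x12  N=0 Z=0
after  8: R0=0xf7 R1=0x5a R2=0x04 R3=0x56 R4=0x1b R5=0x12  N=0 Z=0
-- IRQ taken; context saved, return-PC = 9 --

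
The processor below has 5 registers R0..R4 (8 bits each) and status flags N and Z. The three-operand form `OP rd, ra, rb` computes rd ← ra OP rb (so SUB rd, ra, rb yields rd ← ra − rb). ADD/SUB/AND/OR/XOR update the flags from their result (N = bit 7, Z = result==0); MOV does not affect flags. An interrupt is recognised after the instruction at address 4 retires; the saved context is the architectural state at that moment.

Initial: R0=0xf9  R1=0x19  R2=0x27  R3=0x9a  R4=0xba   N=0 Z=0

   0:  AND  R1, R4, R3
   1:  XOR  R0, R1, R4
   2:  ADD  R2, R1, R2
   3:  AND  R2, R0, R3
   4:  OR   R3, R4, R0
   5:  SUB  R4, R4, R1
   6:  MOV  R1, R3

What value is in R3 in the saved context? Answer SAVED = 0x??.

SAVED = 0xba

after  0: R0=0xf9 R1=0x9a R2=0x27 R3=0x9a R4=0xba  N=1 Z=0
after  1: R0=0x20 R1=0x9a R2=0x27 R3=0x9a R4=0xba  N=0 Z=0
after  2: R0=0x20 R1=0x9a R2=0xc1 R3=0x9a R4=0xba  N=1 Z=0
after  3: R0=0x20 R1=0x9a R2=0x00 R3=0x9a R4=0xba  N=0 Z=1
after  4: R0=0x20 R1=0x9a R2=0x00 R3=0xba R4=0xba  N=1 Z=0
-- IRQ taken; context saved, return-PC = 5 --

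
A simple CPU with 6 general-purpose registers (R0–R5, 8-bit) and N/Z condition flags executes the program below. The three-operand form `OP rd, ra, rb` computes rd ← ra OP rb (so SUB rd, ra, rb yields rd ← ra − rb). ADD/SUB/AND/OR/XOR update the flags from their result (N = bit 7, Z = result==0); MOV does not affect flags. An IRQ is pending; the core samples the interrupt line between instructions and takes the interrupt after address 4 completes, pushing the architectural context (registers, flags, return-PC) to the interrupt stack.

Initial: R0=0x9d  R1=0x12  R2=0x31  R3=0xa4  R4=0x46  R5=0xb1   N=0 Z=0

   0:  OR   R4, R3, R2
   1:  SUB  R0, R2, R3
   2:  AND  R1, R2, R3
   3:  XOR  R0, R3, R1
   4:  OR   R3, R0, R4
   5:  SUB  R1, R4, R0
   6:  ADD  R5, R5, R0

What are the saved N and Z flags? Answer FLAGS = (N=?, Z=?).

FLAGS = (N=1, Z=0)

after  0: R0=0x9d R1=0x12 R2=0x31 R3=0xa4 R4=0xb5 R5=0xb1  N=1 Z=0
after  1: R0=0x8d R1=0x12 R2=0x31 R3=0xa4 R4=0xb5 R5=0xb1  N=1 Z=0
after  2: R0=0x8d R1=0x20 R2=0x31 R3=0xa4 R4=0xb5 R5=0xb1  N=0 Z=0
after  3: R0=0x84 R1=0x20 R2=0x31 R3=0xa4 R4=0xb5 R5=0xb1  N=1 Z=0
after  4: R0=0x84 R1=0x20 R2=0x31 R3=0xb5 R4=0xb5 R5=0xb1  N=1 Z=0
-- IRQ taken; context saved, return-PC = 5 --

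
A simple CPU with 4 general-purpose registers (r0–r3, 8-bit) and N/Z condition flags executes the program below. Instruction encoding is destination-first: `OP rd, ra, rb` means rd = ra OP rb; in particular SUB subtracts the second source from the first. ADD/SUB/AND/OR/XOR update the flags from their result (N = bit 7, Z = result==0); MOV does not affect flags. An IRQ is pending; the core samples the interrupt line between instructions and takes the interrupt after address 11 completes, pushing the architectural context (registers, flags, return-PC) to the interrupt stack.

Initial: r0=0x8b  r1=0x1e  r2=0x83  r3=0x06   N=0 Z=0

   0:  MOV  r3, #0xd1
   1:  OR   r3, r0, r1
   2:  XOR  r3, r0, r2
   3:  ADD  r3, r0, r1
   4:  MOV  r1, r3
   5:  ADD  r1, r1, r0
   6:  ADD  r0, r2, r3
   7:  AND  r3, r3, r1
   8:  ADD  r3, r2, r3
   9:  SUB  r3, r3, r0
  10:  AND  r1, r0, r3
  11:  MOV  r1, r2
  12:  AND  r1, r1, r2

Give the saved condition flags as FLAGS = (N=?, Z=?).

FLAGS = (N=0, Z=0)

after  0: r0=0x8b r1=0x1e r2=0x83 r3=0xd1  N=0 Z=0
after  1: r0=0x8b r1=0x1e r2=0x83 r3=0x9f  N=1 Z=0
after  2: r0=0x8b r1=0x1e r2=0x83 r3=0x08  N=0 Z=0
after  3: r0=0x8b r1=0x1e r2=0x83 r3=0xa9  N=1 Z=0
after  4: r0=0x8b r1=0xa9 r2=0x83 r3=0xa9  N=1 Z=0
after  5: r0=0x8b r1=0x34 r2=0x83 r3=0xa9  N=0 Z=0
after  6: r0=0x2c r1=0x34 r2=0x83 r3=0xa9  N=0 Z=0
after  7: r0=0x2c r1=0x34 r2=0x83 r3=0x20  N=0 Z=0
after  8: r0=0x2c r1=0x34 r2=0x83 r3=0xa3  N=1 Z=0
after  9: r0=0x2c r1=0x34 r2=0x83 r3=0x77  N=0 Z=0
after 10: r0=0x2c r1=0x24 r2=0x83 r3=0x77  N=0 Z=0
after 11: r0=0x2c r1=0x83 r2=0x83 r3=0x77  N=0 Z=0
-- IRQ taken; context saved, return-PC = 12 --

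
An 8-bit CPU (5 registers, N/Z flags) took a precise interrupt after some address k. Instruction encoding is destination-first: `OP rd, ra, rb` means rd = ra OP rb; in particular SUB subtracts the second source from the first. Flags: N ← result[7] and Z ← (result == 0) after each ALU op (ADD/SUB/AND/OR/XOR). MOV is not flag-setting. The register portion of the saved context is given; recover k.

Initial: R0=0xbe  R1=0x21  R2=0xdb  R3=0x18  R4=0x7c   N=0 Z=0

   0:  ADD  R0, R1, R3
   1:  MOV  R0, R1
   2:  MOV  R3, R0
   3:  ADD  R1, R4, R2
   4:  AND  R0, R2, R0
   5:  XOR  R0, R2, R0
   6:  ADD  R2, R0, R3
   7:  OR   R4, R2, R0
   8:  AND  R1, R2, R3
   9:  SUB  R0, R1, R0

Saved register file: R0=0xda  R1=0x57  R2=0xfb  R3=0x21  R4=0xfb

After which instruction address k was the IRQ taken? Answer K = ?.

after  0: R0=0x39 R1=0x21 R2=0xdb R3=0x18 R4=0x7c  N=0 Z=0
after  1: R0=0x21 R1=0x21 R2=0xdb R3=0x18 R4=0x7c  N=0 Z=0
after  2: R0=0x21 R1=0x21 R2=0xdb R3=0x21 R4=0x7c  N=0 Z=0
after  3: R0=0x21 R1=0x57 R2=0xdb R3=0x21 R4=0x7c  N=0 Z=0
after  4: R0=0x01 R1=0x57 R2=0xdb R3=0x21 R4=0x7c  N=0 Z=0
after  5: R0=0xda R1=0x57 R2=0xdb R3=0x21 R4=0x7c  N=1 Z=0
after  6: R0=0xda R1=0x57 R2=0xfb R3=0x21 R4=0x7c  N=1 Z=0
after  7: R0=0xda R1=0x57 R2=0xfb R3=0x21 R4=0xfb  N=1 Z=0
-- IRQ taken; context saved, return-PC = 8 --

K = 7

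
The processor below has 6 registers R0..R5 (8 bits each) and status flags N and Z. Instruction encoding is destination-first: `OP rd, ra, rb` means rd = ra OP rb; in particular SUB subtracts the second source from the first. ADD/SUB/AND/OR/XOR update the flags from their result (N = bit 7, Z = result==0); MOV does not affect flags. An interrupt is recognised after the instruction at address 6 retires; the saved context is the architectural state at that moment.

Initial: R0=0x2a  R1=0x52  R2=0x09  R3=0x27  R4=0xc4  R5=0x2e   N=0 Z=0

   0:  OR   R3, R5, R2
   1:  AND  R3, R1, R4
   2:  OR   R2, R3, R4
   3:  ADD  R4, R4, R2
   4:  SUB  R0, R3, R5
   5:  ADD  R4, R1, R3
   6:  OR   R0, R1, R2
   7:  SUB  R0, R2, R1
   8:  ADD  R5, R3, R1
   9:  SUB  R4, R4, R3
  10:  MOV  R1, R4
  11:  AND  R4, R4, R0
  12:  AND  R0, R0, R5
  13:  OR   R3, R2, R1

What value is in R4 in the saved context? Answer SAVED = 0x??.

after  0: R0=0x2a R1=0x52 R2=0x09 R3=0x2f R4=0xc4 R5=0x2e  N=0 Z=0
after  1: R0=0x2a R1=0x52 R2=0x09 R3=0x40 R4=0xc4 R5=0x2e  N=0 Z=0
after  2: R0=0x2a R1=0x52 R2=0xc4 R3=0x40 R4=0xc4 R5=0x2e  N=1 Z=0
after  3: R0=0x2a R1=0x52 R2=0xc4 R3=0x40 R4=0x88 R5=0x2e  N=1 Z=0
after  4: R0=0x12 R1=0x52 R2=0xc4 R3=0x40 R4=0x88 R5=0x2e  N=0 Z=0
after  5: R0=0x12 R1=0x52 R2=0xc4 R3=0x40 R4=0x92 R5=0x2e  N=1 Z=0
after  6: R0=0xd6 R1=0x52 R2=0xc4 R3=0x40 R4=0x92 R5=0x2e  N=1 Z=0
-- IRQ taken; context saved, return-PC = 7 --

SAVED = 0x92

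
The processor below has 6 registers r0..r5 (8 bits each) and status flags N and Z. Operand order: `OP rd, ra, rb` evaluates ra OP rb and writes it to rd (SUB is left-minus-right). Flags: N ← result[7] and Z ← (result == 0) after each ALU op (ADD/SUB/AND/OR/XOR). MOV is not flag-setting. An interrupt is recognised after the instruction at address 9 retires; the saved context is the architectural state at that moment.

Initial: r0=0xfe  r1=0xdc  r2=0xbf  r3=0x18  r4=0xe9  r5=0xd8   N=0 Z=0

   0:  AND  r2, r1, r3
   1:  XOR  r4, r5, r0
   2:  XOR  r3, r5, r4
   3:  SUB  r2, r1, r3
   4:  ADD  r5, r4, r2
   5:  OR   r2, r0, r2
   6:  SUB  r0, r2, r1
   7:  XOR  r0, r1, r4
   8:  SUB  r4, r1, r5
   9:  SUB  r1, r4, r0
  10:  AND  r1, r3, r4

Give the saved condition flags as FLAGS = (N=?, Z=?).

FLAGS = (N=1, Z=0)

after  0: r0=0xfe r1=0xdc r2=0x18 r3=0x18 r4=0xe9 r5=0xd8  N=0 Z=0
after  1: r0=0xfe r1=0xdc r2=0x18 r3=0x18 r4=0x26 r5=0xd8  N=0 Z=0
after  2: r0=0xfe r1=0xdc r2=0x18 r3=0xfe r4=0x26 r5=0xd8  N=1 Z=0
after  3: r0=0xfe r1=0xdc r2=0xde r3=0xfe r4=0x26 r5=0xd8  N=1 Z=0
after  4: r0=0xfe r1=0xdc r2=0xde r3=0xfe r4=0x26 r5=0x04  N=0 Z=0
after  5: r0=0xfe r1=0xdc r2=0xfe r3=0xfe r4=0x26 r5=0x04  N=1 Z=0
after  6: r0=0x22 r1=0xdc r2=0xfe r3=0xfe r4=0x26 r5=0x04  N=0 Z=0
after  7: r0=0xfa r1=0xdc r2=0xfe r3=0xfe r4=0x26 r5=0x04  N=1 Z=0
after  8: r0=0xfa r1=0xdc r2=0xfe r3=0xfe r4=0xd8 r5=0x04  N=1 Z=0
after  9: r0=0xfa r1=0xde r2=0xfe r3=0xfe r4=0xd8 r5=0x04  N=1 Z=0
-- IRQ taken; context saved, return-PC = 10 --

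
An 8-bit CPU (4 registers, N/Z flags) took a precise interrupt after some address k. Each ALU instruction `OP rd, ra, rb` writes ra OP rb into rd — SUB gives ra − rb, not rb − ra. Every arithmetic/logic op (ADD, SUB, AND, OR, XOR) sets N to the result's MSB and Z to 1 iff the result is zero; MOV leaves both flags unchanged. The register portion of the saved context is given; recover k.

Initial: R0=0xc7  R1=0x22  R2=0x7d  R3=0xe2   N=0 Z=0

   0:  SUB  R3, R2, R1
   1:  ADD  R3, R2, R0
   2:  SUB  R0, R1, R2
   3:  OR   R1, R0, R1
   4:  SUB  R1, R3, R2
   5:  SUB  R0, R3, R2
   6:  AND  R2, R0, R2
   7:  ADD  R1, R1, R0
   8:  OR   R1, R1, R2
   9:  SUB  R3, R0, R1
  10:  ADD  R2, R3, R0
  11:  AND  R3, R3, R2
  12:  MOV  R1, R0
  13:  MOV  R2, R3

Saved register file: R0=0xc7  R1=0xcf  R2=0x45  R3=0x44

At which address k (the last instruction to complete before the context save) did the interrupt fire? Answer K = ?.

K = 8

after  0: R0=0xc7 R1=0x22 R2=0x7d R3=0x5b  N=0 Z=0
after  1: R0=0xc7 R1=0x22 R2=0x7d R3=0x44  N=0 Z=0
after  2: R0=0xa5 R1=0x22 R2=0x7d R3=0x44  N=1 Z=0
after  3: R0=0xa5 R1=0xa7 R2=0x7d R3=0x44  N=1 Z=0
after  4: R0=0xa5 R1=0xc7 R2=0x7d R3=0x44  N=1 Z=0
after  5: R0=0xc7 R1=0xc7 R2=0x7d R3=0x44  N=1 Z=0
after  6: R0=0xc7 R1=0xc7 R2=0x45 R3=0x44  N=0 Z=0
after  7: R0=0xc7 R1=0x8e R2=0x45 R3=0x44  N=1 Z=0
after  8: R0=0xc7 R1=0xcf R2=0x45 R3=0x44  N=1 Z=0
-- IRQ taken; context saved, return-PC = 9 --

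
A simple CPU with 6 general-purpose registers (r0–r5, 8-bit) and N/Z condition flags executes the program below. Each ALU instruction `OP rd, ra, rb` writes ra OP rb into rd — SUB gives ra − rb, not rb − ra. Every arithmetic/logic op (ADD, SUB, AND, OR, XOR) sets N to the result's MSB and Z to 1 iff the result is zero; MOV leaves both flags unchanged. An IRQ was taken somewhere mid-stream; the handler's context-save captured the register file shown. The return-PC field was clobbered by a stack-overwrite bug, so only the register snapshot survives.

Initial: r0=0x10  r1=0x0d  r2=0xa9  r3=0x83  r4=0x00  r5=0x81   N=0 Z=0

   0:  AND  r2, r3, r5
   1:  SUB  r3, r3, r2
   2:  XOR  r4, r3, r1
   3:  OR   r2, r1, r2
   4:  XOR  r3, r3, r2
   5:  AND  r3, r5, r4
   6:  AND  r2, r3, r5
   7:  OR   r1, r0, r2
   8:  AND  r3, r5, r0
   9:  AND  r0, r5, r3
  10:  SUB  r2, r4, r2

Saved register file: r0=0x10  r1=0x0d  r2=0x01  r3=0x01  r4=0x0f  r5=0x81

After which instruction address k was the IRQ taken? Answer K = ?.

K = 6

after  0: r0=0x10 r1=0x0d r2=0x81 r3=0x83 r4=0x00 r5=0x81  N=1 Z=0
after  1: r0=0x10 r1=0x0d r2=0x81 r3=0x02 r4=0x00 r5=0x81  N=0 Z=0
after  2: r0=0x10 r1=0x0d r2=0x81 r3=0x02 r4=0x0f r5=0x81  N=0 Z=0
after  3: r0=0x10 r1=0x0d r2=0x8d r3=0x02 r4=0x0f r5=0x81  N=1 Z=0
after  4: r0=0x10 r1=0x0d r2=0x8d r3=0x8f r4=0x0f r5=0x81  N=1 Z=0
after  5: r0=0x10 r1=0x0d r2=0x8d r3=0x01 r4=0x0f r5=0x81  N=0 Z=0
after  6: r0=0x10 r1=0x0d r2=0x01 r3=0x01 r4=0x0f r5=0x81  N=0 Z=0
-- IRQ taken; context saved, return-PC = 7 --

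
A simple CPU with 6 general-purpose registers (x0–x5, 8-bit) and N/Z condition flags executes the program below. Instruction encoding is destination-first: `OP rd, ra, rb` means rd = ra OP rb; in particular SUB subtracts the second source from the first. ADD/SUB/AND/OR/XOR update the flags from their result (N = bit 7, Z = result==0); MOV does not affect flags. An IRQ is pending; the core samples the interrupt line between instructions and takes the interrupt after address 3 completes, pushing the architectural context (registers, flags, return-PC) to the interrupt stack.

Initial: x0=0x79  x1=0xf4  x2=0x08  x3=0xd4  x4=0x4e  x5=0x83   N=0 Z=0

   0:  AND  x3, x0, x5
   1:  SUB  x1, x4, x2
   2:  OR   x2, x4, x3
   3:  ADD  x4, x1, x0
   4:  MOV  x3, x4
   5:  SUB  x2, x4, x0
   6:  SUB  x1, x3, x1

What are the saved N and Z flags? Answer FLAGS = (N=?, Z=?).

FLAGS = (N=1, Z=0)

after  0: x0=0x79 x1=0xf4 x2=0x08 x3=0x01 x4=0x4e x5=0x83  N=0 Z=0
after  1: x0=0x79 x1=0x46 x2=0x08 x3=0x01 x4=0x4e x5=0x83  N=0 Z=0
after  2: x0=0x79 x1=0x46 x2=0x4f x3=0x01 x4=0x4e x5=0x83  N=0 Z=0
after  3: x0=0x79 x1=0x46 x2=0x4f x3=0x01 x4=0xbf x5=0x83  N=1 Z=0
-- IRQ taken; context saved, return-PC = 4 --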